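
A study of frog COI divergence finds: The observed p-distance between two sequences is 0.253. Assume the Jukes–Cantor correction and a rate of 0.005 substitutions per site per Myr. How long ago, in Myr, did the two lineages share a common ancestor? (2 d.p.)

30.86

d = −(3/4) ln(1 − 4p/3) = −0.75 ln(1 − 0.337333) = −0.75 ln(0.662667)
  = −0.75 × (-0.411483) = 0.308612 substitutions/site.
Under a molecular clock d = 2μt, so t = d/(2μ) = 0.308612 / (2 × 0.005) = 30.86 Myr.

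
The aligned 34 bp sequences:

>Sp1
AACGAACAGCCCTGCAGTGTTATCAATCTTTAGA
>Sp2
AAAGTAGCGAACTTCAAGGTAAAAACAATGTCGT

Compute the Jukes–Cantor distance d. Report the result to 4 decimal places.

The sequences differ at 18 of 34 sites, so p = 18/34 ≈ 0.529412.
d = −(3/4) ln(1 − 4p/3) = −0.75 ln(1 − 0.705883) = −0.75 ln(0.294117)
  = −0.75 × (-1.223778) = 0.917834 substitutions/site.

0.9178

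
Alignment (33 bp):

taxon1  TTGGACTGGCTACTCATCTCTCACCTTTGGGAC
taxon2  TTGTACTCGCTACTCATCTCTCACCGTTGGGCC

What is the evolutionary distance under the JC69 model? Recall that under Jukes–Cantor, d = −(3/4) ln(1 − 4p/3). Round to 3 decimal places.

The sequences differ at 4 of 33 sites (4, 8, 26, 32), so p = 4/33 ≈ 0.121212.
d = −(3/4) ln(1 − 4p/3) = −0.75 ln(1 − 0.161616) = −0.75 ln(0.838384)
  = −0.75 × (-0.176279) = 0.132209 substitutions/site.

0.132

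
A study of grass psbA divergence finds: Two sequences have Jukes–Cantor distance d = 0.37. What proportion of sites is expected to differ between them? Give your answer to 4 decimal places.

0.2921

p = (3/4)(1 − e^(−4d/3)) = 0.75 × (1 − e^(-0.493333)) = 0.75 × (1 − 0.610588) = 0.292059.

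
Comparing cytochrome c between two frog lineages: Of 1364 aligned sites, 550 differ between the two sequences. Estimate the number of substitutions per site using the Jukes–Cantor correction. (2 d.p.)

p = 550/1364 ≈ 0.403226.
d = −(3/4) ln(1 − 4p/3) = −0.75 ln(1 − 0.537635) = −0.75 ln(0.462365)
  = −0.75 × (-0.771401) = 0.578551 substitutions/site.

0.58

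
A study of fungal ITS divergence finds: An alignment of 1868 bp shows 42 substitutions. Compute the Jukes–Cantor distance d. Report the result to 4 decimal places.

p = 42/1868 ≈ 0.022484.
d = −(3/4) ln(1 − 4p/3) = −0.75 ln(1 − 0.029979) = −0.75 ln(0.970021)
  = −0.75 × (-0.030438) = 0.022829 substitutions/site.

0.0228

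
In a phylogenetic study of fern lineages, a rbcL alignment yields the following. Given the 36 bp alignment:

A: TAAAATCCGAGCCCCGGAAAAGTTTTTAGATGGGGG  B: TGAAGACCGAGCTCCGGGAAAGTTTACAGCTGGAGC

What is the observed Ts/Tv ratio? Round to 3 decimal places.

1.500

Transitions are A↔G and C↔T; transversions are all other mismatches.
Transitions: 6. Transversions: 4.
R = 6/4 = 1.500.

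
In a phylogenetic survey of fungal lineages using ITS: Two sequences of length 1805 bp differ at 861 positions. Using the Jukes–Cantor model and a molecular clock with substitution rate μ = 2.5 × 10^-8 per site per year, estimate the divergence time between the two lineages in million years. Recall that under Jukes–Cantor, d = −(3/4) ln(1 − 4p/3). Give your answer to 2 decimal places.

15.16

p = 861/1805 ≈ 0.477008.
d = −(3/4) ln(1 − 4p/3) = −0.75 ln(1 − 0.636011) = −0.75 ln(0.363989)
  = −0.75 × (-1.010632) = 0.757974 substitutions/site.
Under a molecular clock d = 2μt, so t = d/(2μ) = 0.757974 / (2 × 2.5 × 10^-8) = 15.16 million years.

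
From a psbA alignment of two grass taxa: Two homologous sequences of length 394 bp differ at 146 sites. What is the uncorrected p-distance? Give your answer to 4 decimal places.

p = 146/394 = 0.370558… ≈ 0.3706 (to 4 d.p.).

0.3706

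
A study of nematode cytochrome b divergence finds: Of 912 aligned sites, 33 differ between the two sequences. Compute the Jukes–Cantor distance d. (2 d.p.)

p = 33/912 ≈ 0.036184.
d = −(3/4) ln(1 − 4p/3) = −0.75 ln(1 − 0.048245) = −0.75 ln(0.951755)
  = −0.75 × (-0.049448) = 0.037086 substitutions/site.

0.04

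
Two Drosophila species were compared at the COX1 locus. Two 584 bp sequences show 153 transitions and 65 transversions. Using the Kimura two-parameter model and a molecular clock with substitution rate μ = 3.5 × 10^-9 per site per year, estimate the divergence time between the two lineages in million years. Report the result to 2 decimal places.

81.04

P = 153/584 ≈ 0.261986 and Q = 65/584 ≈ 0.111301.
Under the Kimura two-parameter model, d = −½ ln(1 − 2P − Q) − ¼ ln(1 − 2Q).
1 − 2P − Q = 0.364727, giving −½ ln(0.364727) = 0.504303.
1 − 2Q = 0.777398, giving −¼ ln(0.777398) = 0.062951.
d = 0.504303 + 0.062951 = 0.567254.
Under a molecular clock d = 2μt, so t = d/(2μ) = 0.567254 / (2 × 3.5 × 10^-9) = 81.04 million years.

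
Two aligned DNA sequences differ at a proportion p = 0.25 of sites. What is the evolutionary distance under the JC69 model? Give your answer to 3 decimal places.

d = −(3/4) ln(1 − 4p/3) = −0.75 ln(1 − 0.333333) = −0.75 ln(0.666667)
  = −0.75 × (-0.405465) = 0.304099 substitutions/site.

0.304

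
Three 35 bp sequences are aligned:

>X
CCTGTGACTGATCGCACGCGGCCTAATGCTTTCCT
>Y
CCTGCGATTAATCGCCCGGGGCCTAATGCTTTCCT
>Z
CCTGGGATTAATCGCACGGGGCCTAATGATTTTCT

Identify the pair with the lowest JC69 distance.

Y and Z

X–Y: 5/35 differ, p = 0.143, d = 0.158.
X–Z: 6/35 differ, p = 0.171, d = 0.195.
Y–Z: 4/35 differ, p = 0.114, d = 0.124.
The smallest distance is between Y and Z.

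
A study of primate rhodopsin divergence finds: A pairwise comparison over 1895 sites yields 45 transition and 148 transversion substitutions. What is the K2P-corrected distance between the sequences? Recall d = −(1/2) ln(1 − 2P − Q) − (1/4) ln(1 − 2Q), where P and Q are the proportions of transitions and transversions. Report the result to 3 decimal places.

P = 45/1895 ≈ 0.023747 and Q = 148/1895 ≈ 0.0781.
Under the Kimura two-parameter model, d = −½ ln(1 − 2P − Q) − ¼ ln(1 − 2Q).
1 − 2P − Q = 0.874406, giving −½ ln(0.874406) = 0.067105.
1 − 2Q = 0.8438, giving −¼ ln(0.8438) = 0.042460.
d = 0.067105 + 0.042460 = 0.109565.

0.110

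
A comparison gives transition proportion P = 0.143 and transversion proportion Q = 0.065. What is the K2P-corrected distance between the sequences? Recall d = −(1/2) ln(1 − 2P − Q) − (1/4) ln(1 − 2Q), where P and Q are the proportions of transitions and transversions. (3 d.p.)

Under the Kimura two-parameter model, d = −½ ln(1 − 2P − Q) − ¼ ln(1 − 2Q).
1 − 2P − Q = 0.649, giving −½ ln(0.649) = 0.216161.
1 − 2Q = 0.87, giving −¼ ln(0.87) = 0.034816.
d = 0.216161 + 0.034816 = 0.250977.

0.251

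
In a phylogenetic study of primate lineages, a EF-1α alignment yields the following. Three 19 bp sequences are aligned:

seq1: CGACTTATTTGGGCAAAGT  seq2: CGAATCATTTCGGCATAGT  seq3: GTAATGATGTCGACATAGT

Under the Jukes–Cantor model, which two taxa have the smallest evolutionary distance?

seq1 and seq2

seq1–seq2: 4/19 differ, p = 0.211, d = 0.247.
seq1–seq3: 8/19 differ, p = 0.421, d = 0.618.
seq2–seq3: 5/19 differ, p = 0.263, d = 0.324.
The smallest distance is between seq1 and seq2.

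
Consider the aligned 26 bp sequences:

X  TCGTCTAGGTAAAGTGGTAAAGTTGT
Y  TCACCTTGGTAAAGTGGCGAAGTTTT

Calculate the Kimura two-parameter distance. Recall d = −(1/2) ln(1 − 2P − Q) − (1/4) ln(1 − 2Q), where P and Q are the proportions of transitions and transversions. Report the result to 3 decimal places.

Of 26 sites, 4 differences are transitions and 2 are transversions, so P = 4/26 ≈ 0.153846 and Q = 2/26 ≈ 0.076923.
Under the Kimura two-parameter model, d = −½ ln(1 − 2P − Q) − ¼ ln(1 − 2Q).
1 − 2P − Q = 0.615385, giving −½ ln(0.615385) = 0.242754.
1 − 2Q = 0.846154, giving −¼ ln(0.846154) = 0.041763.
d = 0.242754 + 0.041763 = 0.284517.

0.285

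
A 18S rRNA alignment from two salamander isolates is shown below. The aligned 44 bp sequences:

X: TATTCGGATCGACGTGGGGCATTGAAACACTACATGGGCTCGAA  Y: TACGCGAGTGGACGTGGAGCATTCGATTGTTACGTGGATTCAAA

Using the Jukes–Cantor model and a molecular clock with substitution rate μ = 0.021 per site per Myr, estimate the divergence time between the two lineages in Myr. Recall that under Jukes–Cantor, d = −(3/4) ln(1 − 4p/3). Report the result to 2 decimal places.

The sequences differ at 16 of 44 sites, so p = 16/44 ≈ 0.363636.
d = −(3/4) ln(1 − 4p/3) = −0.75 ln(1 − 0.484848) = −0.75 ln(0.515152)
  = −0.75 × (-0.663293) = 0.497470 substitutions/site.
Under a molecular clock d = 2μt, so t = d/(2μ) = 0.497470 / (2 × 0.021) = 11.84 Myr.

11.84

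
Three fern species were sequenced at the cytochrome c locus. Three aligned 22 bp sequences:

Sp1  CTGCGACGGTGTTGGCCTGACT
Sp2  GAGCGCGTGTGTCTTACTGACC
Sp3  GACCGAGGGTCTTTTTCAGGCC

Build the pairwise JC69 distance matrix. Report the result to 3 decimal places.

Sp1–Sp2: 10/22 sites differ → p ≈ 0.454545, d = −0.75 ln(1 − 0.60606) = 0.698667 ≈ 0.699.
Sp1–Sp3: 11/22 sites differ → p = 0.5, d = −0.75 ln(1 − 0.666667) = 0.823960 ≈ 0.824.
Sp2–Sp3: 8/22 sites differ → p ≈ 0.363636, d = −0.75 ln(1 − 0.484848) = 0.497470 ≈ 0.497.

d(Sp1,Sp2) = 0.699, d(Sp1,Sp3) = 0.824, d(Sp2,Sp3) = 0.497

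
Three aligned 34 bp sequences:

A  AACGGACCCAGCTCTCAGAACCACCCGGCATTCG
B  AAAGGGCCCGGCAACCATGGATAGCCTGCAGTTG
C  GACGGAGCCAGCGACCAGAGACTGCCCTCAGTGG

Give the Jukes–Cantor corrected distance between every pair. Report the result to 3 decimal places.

A–B: 15/34 sites differ → p ≈ 0.441176, d = −0.75 ln(1 − 0.588235) = 0.665477 ≈ 0.665.
A–C: 13/34 sites differ → p ≈ 0.382353, d = −0.75 ln(1 − 0.509804) = 0.534712 ≈ 0.535.
B–C: 13/34 sites differ → p ≈ 0.382353, d = −0.75 ln(1 − 0.509804) = 0.534712 ≈ 0.535.

d(A,B) = 0.665, d(A,C) = 0.535, d(B,C) = 0.535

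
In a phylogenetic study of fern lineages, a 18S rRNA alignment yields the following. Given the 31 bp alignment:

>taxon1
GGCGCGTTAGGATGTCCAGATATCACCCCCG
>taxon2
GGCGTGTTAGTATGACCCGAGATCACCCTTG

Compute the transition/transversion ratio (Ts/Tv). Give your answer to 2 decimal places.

0.75

Transitions are A↔G and C↔T; transversions are all other mismatches.
Transitions: 3. Transversions: 4.
R = 3/4 = 0.75.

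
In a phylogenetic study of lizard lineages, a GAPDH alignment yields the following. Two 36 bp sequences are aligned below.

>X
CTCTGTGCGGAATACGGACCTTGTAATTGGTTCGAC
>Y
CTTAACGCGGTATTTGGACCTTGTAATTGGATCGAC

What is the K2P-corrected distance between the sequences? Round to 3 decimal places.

Of 36 sites, 4 differences are transitions and 4 are transversions, so P = 4/36 ≈ 0.111111 and Q = 4/36 ≈ 0.111111.
Under the Kimura two-parameter model, d = −½ ln(1 − 2P − Q) − ¼ ln(1 − 2Q).
1 − 2P − Q = 0.666667, giving −½ ln(0.666667) = 0.202732.
1 − 2Q = 0.777778, giving −¼ ln(0.777778) = 0.062829.
d = 0.202732 + 0.062829 = 0.265561.

0.266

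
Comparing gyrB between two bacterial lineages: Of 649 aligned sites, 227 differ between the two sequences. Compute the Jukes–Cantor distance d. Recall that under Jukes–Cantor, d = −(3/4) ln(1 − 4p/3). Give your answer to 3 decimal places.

0.471

p = 227/649 ≈ 0.349769.
d = −(3/4) ln(1 − 4p/3) = −0.75 ln(1 − 0.466359) = −0.75 ln(0.533641)
  = −0.75 × (-0.628032) = 0.471024 substitutions/site.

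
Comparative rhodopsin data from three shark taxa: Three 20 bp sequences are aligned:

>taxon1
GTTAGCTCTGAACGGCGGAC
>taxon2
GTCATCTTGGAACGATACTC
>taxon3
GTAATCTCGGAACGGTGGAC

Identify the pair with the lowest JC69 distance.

taxon1 and taxon3

taxon1–taxon2: 9/20 differ, p = 0.450, d = 0.687.
taxon1–taxon3: 4/20 differ, p = 0.200, d = 0.233.
taxon2–taxon3: 6/20 differ, p = 0.300, d = 0.383.
The smallest distance is between taxon1 and taxon3.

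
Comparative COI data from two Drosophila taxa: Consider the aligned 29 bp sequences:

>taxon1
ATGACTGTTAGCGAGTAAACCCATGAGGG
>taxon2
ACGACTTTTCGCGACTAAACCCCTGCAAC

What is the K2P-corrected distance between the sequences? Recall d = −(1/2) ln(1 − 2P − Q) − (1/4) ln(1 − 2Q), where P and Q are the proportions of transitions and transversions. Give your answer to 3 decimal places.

Of 29 sites, 3 differences are transitions and 6 are transversions, so P = 3/29 ≈ 0.103448 and Q = 6/29 ≈ 0.206897.
Under the Kimura two-parameter model, d = −½ ln(1 − 2P − Q) − ¼ ln(1 − 2Q).
1 − 2P − Q = 0.586207, giving −½ ln(0.586207) = 0.267041.
1 − 2Q = 0.586206, giving −¼ ln(0.586206) = 0.133521.
d = 0.267041 + 0.133521 = 0.400562.

0.401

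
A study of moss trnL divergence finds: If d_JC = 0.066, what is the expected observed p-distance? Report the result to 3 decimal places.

p = (3/4)(1 − e^(−4d/3)) = 0.75 × (1 − e^(-0.088)) = 0.75 × (1 − 0.915761) = 0.063179.

0.063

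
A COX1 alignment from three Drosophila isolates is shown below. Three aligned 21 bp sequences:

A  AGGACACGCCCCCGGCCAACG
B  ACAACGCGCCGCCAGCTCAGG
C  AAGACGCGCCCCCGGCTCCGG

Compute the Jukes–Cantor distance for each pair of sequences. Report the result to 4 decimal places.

d(A,B) = 0.5319, d(A,C) = 0.3597, d(B,C) = 0.2865

A–B: 8/21 sites differ → p ≈ 0.380952, d = −0.75 ln(1 − 0.507936) = 0.531860 ≈ 0.5319.
A–C: 6/21 sites differ → p ≈ 0.285714, d = −0.75 ln(1 − 0.380952) = 0.359679 ≈ 0.3597.
B–C: 5/21 sites differ → p ≈ 0.238095, d = −0.75 ln(1 − 0.31746) = 0.286451 ≈ 0.2865.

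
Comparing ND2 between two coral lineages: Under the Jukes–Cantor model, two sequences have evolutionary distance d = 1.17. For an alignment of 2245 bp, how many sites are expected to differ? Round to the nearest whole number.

Invert JC69: p = (3/4)(1 − e^(−4d/3)) = 0.75 × (1 − e^(-1.56)) = 0.75 × (1 − 0.210136) = 0.592398.
Expected differing sites = pL ≈ 0.592398 × 2245 = 1329.93351 ≈ 1330.

1330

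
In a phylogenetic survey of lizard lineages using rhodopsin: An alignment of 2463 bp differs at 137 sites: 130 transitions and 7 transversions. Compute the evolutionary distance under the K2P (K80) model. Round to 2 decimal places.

0.06

P = 130/2463 ≈ 0.052781 and Q = 7/2463 ≈ 0.002842.
Under the Kimura two-parameter model, d = −½ ln(1 − 2P − Q) − ¼ ln(1 − 2Q).
1 − 2P − Q = 0.891596, giving −½ ln(0.891596) = 0.057371.
1 − 2Q = 0.994316, giving −¼ ln(0.994316) = 0.001425.
d = 0.057371 + 0.001425 = 0.058796.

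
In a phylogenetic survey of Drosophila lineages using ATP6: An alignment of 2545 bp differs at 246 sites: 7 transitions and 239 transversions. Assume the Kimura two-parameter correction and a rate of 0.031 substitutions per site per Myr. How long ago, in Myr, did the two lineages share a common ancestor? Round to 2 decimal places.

P = 7/2545 ≈ 0.00275 and Q = 239/2545 ≈ 0.09391.
Under the Kimura two-parameter model, d = −½ ln(1 − 2P − Q) − ¼ ln(1 − 2Q).
1 − 2P − Q = 0.90059, giving −½ ln(0.90059) = 0.052353.
1 − 2Q = 0.81218, giving −¼ ln(0.81218) = 0.052008.
d = 0.052353 + 0.052008 = 0.104361.
Under a molecular clock d = 2μt, so t = d/(2μ) = 0.104361 / (2 × 0.031) = 1.68 Myr.

1.68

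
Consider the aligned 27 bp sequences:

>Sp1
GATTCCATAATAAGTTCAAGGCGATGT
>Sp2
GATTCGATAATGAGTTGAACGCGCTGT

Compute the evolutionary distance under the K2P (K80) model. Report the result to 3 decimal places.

0.214

Of 27 sites, 1 differences are transitions and 4 are transversions, so P = 1/27 ≈ 0.037037 and Q = 4/27 ≈ 0.148148.
Under the Kimura two-parameter model, d = −½ ln(1 − 2P − Q) − ¼ ln(1 − 2Q).
1 − 2P − Q = 0.777778, giving −½ ln(0.777778) = 0.125657.
1 − 2Q = 0.703704, giving −¼ ln(0.703704) = 0.087849.
d = 0.125657 + 0.087849 = 0.213506.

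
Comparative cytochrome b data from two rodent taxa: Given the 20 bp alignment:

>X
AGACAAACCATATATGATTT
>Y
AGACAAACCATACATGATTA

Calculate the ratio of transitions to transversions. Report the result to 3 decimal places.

1.000

Transitions are A↔G and C↔T; transversions are all other mismatches.
Transitions: 1. Transversions: 1.
R = 1/1 = 1.000.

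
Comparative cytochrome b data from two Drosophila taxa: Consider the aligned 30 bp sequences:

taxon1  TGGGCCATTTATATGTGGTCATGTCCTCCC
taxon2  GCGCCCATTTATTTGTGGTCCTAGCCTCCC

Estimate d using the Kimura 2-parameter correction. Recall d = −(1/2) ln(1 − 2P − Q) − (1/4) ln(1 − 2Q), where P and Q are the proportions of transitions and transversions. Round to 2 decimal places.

0.28

Of 30 sites, 1 differences are transitions and 6 are transversions, so P = 1/30 ≈ 0.033333 and Q = 6/30 = 0.2.
Under the Kimura two-parameter model, d = −½ ln(1 − 2P − Q) − ¼ ln(1 − 2Q).
1 − 2P − Q = 0.733334, giving −½ ln(0.733334) = 0.155077.
1 − 2Q = 0.6, giving −¼ ln(0.6) = 0.127706.
d = 0.155077 + 0.127706 = 0.282783.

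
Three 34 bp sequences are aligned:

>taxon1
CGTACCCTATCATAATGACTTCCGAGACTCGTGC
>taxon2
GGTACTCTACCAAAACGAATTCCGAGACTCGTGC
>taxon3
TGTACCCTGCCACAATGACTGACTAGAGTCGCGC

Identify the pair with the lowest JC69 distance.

taxon1–taxon2: 6/34 differ, p = 0.176, d = 0.201.
taxon1–taxon3: 9/34 differ, p = 0.265, d = 0.326.
taxon2–taxon3: 11/34 differ, p = 0.324, d = 0.423.
The smallest distance is between taxon1 and taxon2.

taxon1 and taxon2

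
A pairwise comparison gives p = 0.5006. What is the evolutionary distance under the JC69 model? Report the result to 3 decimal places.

0.826

d = −(3/4) ln(1 − 4p/3) = −0.75 ln(1 − 0.667467) = −0.75 ln(0.332533)
  = −0.75 × (-1.101016) = 0.825762 substitutions/site.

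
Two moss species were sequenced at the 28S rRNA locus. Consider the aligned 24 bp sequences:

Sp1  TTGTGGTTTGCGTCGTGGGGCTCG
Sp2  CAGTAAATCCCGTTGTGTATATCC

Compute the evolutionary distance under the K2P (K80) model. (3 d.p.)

Of 24 sites, 6 differences are transitions and 7 are transversions, so P = 6/24 = 0.25 and Q = 7/24 ≈ 0.291667.
Under the Kimura two-parameter model, d = −½ ln(1 − 2P − Q) − ¼ ln(1 − 2Q).
1 − 2P − Q = 0.208333, giving −½ ln(0.208333) = 0.784309.
1 − 2Q = 0.416666, giving −¼ ln(0.416666) = 0.218868.
d = 0.784309 + 0.218868 = 1.003177.

1.003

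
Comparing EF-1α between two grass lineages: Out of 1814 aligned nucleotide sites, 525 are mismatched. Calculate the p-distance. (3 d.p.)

p = 525/1814 = 0.289415… ≈ 0.289 (to 3 d.p.).

0.289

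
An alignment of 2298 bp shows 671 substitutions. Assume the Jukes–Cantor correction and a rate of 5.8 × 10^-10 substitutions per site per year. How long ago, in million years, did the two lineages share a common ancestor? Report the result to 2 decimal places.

p = 671/2298 ≈ 0.291993.
d = −(3/4) ln(1 − 4p/3) = −0.75 ln(1 − 0.389324) = −0.75 ln(0.610676)
  = −0.75 × (-0.493189) = 0.369892 substitutions/site.
Under a molecular clock d = 2μt, so t = d/(2μ) = 0.369892 / (2 × 5.8 × 10^-10) = 318.87 million years.

318.87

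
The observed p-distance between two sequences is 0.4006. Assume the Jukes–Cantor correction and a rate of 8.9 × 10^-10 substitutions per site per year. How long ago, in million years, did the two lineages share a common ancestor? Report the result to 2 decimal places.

321.85

d = −(3/4) ln(1 − 4p/3) = −0.75 ln(1 − 0.534133) = −0.75 ln(0.465867)
  = −0.75 × (-0.763855) = 0.572891 substitutions/site.
Under a molecular clock d = 2μt, so t = d/(2μ) = 0.572891 / (2 × 8.9 × 10^-10) = 321.85 million years.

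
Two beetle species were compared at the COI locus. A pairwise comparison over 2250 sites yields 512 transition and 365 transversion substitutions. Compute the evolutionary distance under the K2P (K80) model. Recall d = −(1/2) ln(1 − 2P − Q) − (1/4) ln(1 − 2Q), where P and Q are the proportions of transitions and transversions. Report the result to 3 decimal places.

0.578

P = 512/2250 ≈ 0.227556 and Q = 365/2250 ≈ 0.162222.
Under the Kimura two-parameter model, d = −½ ln(1 − 2P − Q) − ¼ ln(1 − 2Q).
1 − 2P − Q = 0.382666, giving −½ ln(0.382666) = 0.480296.
1 − 2Q = 0.675556, giving −¼ ln(0.675556) = 0.098055.
d = 0.480296 + 0.098055 = 0.578351.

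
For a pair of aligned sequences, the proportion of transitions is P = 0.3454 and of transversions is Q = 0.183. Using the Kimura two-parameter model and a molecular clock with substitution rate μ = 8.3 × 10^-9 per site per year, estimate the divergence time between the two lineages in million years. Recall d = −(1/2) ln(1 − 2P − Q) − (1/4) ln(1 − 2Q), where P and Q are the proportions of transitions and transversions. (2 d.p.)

69.21

Under the Kimura two-parameter model, d = −½ ln(1 − 2P − Q) − ¼ ln(1 − 2Q).
1 − 2P − Q = 0.1262, giving −½ ln(0.1262) = 1.034944.
1 − 2Q = 0.634, giving −¼ ln(0.634) = 0.113927.
d = 1.034944 + 0.113927 = 1.148871.
Under a molecular clock d = 2μt, so t = d/(2μ) = 1.148871 / (2 × 8.3 × 10^-9) = 69.21 million years.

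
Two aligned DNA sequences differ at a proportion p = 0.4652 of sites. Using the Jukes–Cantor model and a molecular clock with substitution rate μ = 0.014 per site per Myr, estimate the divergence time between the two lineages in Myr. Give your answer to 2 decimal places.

d = −(3/4) ln(1 − 4p/3) = −0.75 ln(1 − 0.620267) = −0.75 ln(0.379733)
  = −0.75 × (-0.968287) = 0.726215 substitutions/site.
Under a molecular clock d = 2μt, so t = d/(2μ) = 0.726215 / (2 × 0.014) = 25.94 Myr.

25.94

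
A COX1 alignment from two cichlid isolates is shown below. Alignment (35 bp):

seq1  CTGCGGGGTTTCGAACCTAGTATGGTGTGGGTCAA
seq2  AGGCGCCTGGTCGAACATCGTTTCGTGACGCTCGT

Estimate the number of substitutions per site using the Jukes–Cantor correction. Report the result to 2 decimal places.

The sequences differ at 16 of 35 sites, so p = 16/35 ≈ 0.457143.
d = −(3/4) ln(1 − 4p/3) = −0.75 ln(1 − 0.609524) = −0.75 ln(0.390476)
  = −0.75 × (-0.940389) = 0.705292 substitutions/site.

0.71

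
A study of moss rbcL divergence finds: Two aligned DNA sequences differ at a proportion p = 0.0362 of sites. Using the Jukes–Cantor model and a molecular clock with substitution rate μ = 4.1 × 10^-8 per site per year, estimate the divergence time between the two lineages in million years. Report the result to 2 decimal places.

d = −(3/4) ln(1 − 4p/3) = −0.75 ln(1 − 0.048267) = −0.75 ln(0.951733)
  = −0.75 × (-0.049471) = 0.037103 substitutions/site.
Under a molecular clock d = 2μt, so t = d/(2μ) = 0.037103 / (2 × 4.1 × 10^-8) = 0.45 million years.

0.45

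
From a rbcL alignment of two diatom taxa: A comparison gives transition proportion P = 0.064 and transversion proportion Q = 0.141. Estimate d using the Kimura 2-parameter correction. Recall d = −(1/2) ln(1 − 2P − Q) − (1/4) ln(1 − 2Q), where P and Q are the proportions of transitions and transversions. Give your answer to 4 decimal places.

Under the Kimura two-parameter model, d = −½ ln(1 − 2P − Q) − ¼ ln(1 − 2Q).
1 − 2P − Q = 0.731, giving −½ ln(0.731) = 0.156671.
1 − 2Q = 0.718, giving −¼ ln(0.718) = 0.082821.
d = 0.156671 + 0.082821 = 0.239492.

0.2395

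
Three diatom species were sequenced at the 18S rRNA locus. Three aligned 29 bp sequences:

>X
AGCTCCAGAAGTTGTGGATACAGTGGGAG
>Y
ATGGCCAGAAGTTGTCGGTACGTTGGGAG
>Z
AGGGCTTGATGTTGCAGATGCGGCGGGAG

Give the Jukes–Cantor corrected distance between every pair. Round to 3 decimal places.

X–Y: 7/29 sites differ → p ≈ 0.241379, d = −0.75 ln(1 − 0.321839) = 0.291278 ≈ 0.291.
X–Z: 10/29 sites differ → p ≈ 0.344828, d = −0.75 ln(1 − 0.459771) = 0.461822 ≈ 0.462.
Y–Z: 10/29 sites differ → p ≈ 0.344828, d = −0.75 ln(1 − 0.459771) = 0.461822 ≈ 0.462.

d(X,Y) = 0.291, d(X,Z) = 0.462, d(Y,Z) = 0.462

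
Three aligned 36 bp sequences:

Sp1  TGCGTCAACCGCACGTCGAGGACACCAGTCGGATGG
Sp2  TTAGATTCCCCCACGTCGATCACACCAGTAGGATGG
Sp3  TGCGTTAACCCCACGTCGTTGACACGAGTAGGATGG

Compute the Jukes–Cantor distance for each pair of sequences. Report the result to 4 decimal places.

Sp1–Sp2: 10/36 sites differ → p ≈ 0.277778, d = −0.75 ln(1 − 0.370371) = 0.346968 ≈ 0.3470.
Sp1–Sp3: 6/36 sites differ → p ≈ 0.166667, d = −0.75 ln(1 − 0.222223) = 0.188487 ≈ 0.1885.
Sp2–Sp3: 8/36 sites differ → p ≈ 0.222222, d = −0.75 ln(1 − 0.296296) = 0.263548 ≈ 0.2635.

d(Sp1,Sp2) = 0.3470, d(Sp1,Sp3) = 0.1885, d(Sp2,Sp3) = 0.2635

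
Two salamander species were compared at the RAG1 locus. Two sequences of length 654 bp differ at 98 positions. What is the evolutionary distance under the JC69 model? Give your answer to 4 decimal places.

p = 98/654 ≈ 0.149847.
d = −(3/4) ln(1 − 4p/3) = −0.75 ln(1 − 0.199796) = −0.75 ln(0.800204)
  = −0.75 × (-0.222889) = 0.167167 substitutions/site.

0.1672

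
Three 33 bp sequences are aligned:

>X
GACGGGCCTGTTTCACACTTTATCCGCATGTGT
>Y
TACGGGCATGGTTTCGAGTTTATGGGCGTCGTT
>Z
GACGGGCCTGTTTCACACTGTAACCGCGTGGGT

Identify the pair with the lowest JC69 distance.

X–Y: 13/33 differ, p = 0.394, d = 0.559.
X–Z: 4/33 differ, p = 0.121, d = 0.132.
Y–Z: 13/33 differ, p = 0.394, d = 0.559.
The smallest distance is between X and Z.

X and Z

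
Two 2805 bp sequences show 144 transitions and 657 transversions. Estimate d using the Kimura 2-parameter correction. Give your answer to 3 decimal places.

P = 144/2805 ≈ 0.051337 and Q = 657/2805 ≈ 0.234225.
Under the Kimura two-parameter model, d = −½ ln(1 − 2P − Q) − ¼ ln(1 − 2Q).
1 − 2P − Q = 0.663101, giving −½ ln(0.663101) = 0.205414.
1 − 2Q = 0.53155, giving −¼ ln(0.53155) = 0.157990.
d = 0.205414 + 0.157990 = 0.363404.

0.363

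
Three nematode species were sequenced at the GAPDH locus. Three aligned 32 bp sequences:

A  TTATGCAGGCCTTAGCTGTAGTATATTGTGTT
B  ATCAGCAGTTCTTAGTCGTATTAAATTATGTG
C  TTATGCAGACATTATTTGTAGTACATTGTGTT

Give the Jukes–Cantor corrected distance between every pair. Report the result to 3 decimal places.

A–B: 11/32 sites differ → p = 0.34375, d = −0.75 ln(1 − 0.458333) = 0.459828 ≈ 0.460.
A–C: 5/32 sites differ → p = 0.15625, d = −0.75 ln(1 − 0.208333) = 0.175211 ≈ 0.175.
B–C: 12/32 sites differ → p = 0.375, d = −0.75 ln(1 − 0.5) = 0.519860 ≈ 0.520.

d(A,B) = 0.460, d(A,C) = 0.175, d(B,C) = 0.520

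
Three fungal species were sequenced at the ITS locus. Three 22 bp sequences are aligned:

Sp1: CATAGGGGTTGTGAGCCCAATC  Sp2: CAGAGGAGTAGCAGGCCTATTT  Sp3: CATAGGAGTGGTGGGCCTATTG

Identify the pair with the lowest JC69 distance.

Sp2 and Sp3

Sp1–Sp2: 9/22 differ, p = 0.409, d = 0.591.
Sp1–Sp3: 6/22 differ, p = 0.273, d = 0.339.
Sp2–Sp3: 5/22 differ, p = 0.227, d = 0.271.
The smallest distance is between Sp2 and Sp3.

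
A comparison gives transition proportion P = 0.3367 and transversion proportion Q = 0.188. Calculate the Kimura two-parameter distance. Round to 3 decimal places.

1.106

Under the Kimura two-parameter model, d = −½ ln(1 − 2P − Q) − ¼ ln(1 − 2Q).
1 − 2P − Q = 0.1386, giving −½ ln(0.1386) = 0.988082.
1 − 2Q = 0.624, giving −¼ ln(0.624) = 0.117901.
d = 0.988082 + 0.117901 = 1.105983.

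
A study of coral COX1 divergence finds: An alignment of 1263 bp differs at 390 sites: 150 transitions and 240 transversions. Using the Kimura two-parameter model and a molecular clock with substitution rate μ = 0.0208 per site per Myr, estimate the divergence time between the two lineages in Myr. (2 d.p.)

P = 150/1263 ≈ 0.118765 and Q = 240/1263 ≈ 0.190024.
Under the Kimura two-parameter model, d = −½ ln(1 − 2P − Q) − ¼ ln(1 − 2Q).
1 − 2P − Q = 0.572446, giving −½ ln(0.572446) = 0.278918.
1 − 2Q = 0.619952, giving −¼ ln(0.619952) = 0.119528.
d = 0.278918 + 0.119528 = 0.398446.
Under a molecular clock d = 2μt, so t = d/(2μ) = 0.398446 / (2 × 0.0208) = 9.58 Myr.

9.58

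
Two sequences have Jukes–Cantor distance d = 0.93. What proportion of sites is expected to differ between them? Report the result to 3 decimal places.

0.533

p = (3/4)(1 − e^(−4d/3)) = 0.75 × (1 − e^(-1.24)) = 0.75 × (1 − 0.289384) = 0.532962.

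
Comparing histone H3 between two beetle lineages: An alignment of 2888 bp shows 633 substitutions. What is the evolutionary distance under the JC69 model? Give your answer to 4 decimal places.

p = 633/2888 ≈ 0.219183.
d = −(3/4) ln(1 − 4p/3) = −0.75 ln(1 − 0.292244) = −0.75 ln(0.707756)
  = −0.75 × (-0.345656) = 0.259242 substitutions/site.

0.2592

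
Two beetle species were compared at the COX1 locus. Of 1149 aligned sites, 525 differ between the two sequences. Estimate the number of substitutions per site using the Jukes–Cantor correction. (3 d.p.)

p = 525/1149 ≈ 0.456919.
d = −(3/4) ln(1 − 4p/3) = −0.75 ln(1 − 0.609225) = −0.75 ln(0.390775)
  = −0.75 × (-0.939623) = 0.704717 substitutions/site.

0.705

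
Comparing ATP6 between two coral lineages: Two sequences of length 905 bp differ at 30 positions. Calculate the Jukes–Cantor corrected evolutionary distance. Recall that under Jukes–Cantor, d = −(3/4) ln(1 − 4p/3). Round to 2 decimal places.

p = 30/905 ≈ 0.033149.
d = −(3/4) ln(1 − 4p/3) = −0.75 ln(1 − 0.044199) = −0.75 ln(0.955801)
  = −0.75 × (-0.045206) = 0.033905 substitutions/site.

0.03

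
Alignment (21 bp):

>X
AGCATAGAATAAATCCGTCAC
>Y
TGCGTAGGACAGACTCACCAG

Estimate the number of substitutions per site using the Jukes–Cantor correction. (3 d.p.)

0.756

The sequences differ at 10 of 21 sites (1, 4, 8, 10, 12, 14, 15, 17, 18, 21), so p = 10/21 ≈ 0.47619.
d = −(3/4) ln(1 − 4p/3) = −0.75 ln(1 − 0.63492) = −0.75 ln(0.36508)
  = −0.75 × (-1.007639) = 0.755729 substitutions/site.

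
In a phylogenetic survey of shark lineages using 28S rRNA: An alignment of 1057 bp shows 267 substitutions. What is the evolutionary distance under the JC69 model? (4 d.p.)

p = 267/1057 ≈ 0.252602.
d = −(3/4) ln(1 − 4p/3) = −0.75 ln(1 − 0.336803) = −0.75 ln(0.663197)
  = −0.75 × (-0.410683) = 0.308012 substitutions/site.

0.3080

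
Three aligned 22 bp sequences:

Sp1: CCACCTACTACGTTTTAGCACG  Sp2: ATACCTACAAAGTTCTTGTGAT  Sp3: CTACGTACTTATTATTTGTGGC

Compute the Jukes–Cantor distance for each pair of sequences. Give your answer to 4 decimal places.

d(Sp1,Sp2) = 0.6987, d(Sp1,Sp3) = 0.8240, d(Sp2,Sp3) = 0.5913

Sp1–Sp2: 10/22 sites differ → p ≈ 0.454545, d = −0.75 ln(1 − 0.60606) = 0.698667 ≈ 0.6987.
Sp1–Sp3: 11/22 sites differ → p = 0.5, d = −0.75 ln(1 − 0.666667) = 0.823960 ≈ 0.8240.
Sp2–Sp3: 9/22 sites differ → p ≈ 0.409091, d = −0.75 ln(1 − 0.545455) = 0.591344 ≈ 0.5913.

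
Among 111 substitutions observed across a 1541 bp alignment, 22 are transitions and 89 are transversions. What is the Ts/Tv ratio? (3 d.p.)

R = 22/89 = 0.247191… ≈ 0.247 (to 3 d.p.).

0.247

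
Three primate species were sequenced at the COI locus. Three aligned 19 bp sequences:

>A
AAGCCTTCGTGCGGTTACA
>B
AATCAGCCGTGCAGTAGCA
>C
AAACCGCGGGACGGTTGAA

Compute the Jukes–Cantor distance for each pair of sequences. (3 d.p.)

d(A,B) = 0.507, d(A,C) = 0.618, d(B,C) = 0.618

A–B: 7/19 sites differ → p ≈ 0.368421, d = −0.75 ln(1 − 0.491228) = 0.506816 ≈ 0.507.
A–C: 8/19 sites differ → p ≈ 0.421053, d = −0.75 ln(1 − 0.561404) = 0.618132 ≈ 0.618.
B–C: 8/19 sites differ → p ≈ 0.421053, d = −0.75 ln(1 − 0.561404) = 0.618132 ≈ 0.618.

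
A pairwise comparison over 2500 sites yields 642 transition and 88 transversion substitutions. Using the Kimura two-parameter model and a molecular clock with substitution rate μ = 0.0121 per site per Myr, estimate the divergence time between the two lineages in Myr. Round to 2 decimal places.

P = 642/2500 = 0.2568 and Q = 88/2500 = 0.0352.
Under the Kimura two-parameter model, d = −½ ln(1 − 2P − Q) − ¼ ln(1 − 2Q).
1 − 2P − Q = 0.4512, giving −½ ln(0.4512) = 0.397922.
1 − 2Q = 0.9296, giving −¼ ln(0.9296) = 0.018250.
d = 0.397922 + 0.018250 = 0.416172.
Under a molecular clock d = 2μt, so t = d/(2μ) = 0.416172 / (2 × 0.0121) = 17.20 Myr.

17.20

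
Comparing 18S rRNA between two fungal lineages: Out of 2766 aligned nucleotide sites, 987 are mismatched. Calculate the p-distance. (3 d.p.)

p = 987/2766 = 0.356832… ≈ 0.357 (to 3 d.p.).

0.357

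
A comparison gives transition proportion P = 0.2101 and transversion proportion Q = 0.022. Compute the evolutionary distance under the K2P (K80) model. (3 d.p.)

Under the Kimura two-parameter model, d = −½ ln(1 − 2P − Q) − ¼ ln(1 − 2Q).
1 − 2P − Q = 0.5578, giving −½ ln(0.5578) = 0.291877.
1 − 2Q = 0.956, giving −¼ ln(0.956) = 0.011249.
d = 0.291877 + 0.011249 = 0.303126.

0.303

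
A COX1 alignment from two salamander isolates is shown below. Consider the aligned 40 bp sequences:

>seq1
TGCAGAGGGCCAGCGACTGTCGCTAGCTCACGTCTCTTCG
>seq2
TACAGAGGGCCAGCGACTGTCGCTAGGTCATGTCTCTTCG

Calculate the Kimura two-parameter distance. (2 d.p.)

0.08

Of 40 sites, 2 differences are transitions and 1 are transversions, so P = 2/40 = 0.05 and Q = 1/40 = 0.025.
Under the Kimura two-parameter model, d = −½ ln(1 − 2P − Q) − ¼ ln(1 − 2Q).
1 − 2P − Q = 0.875, giving −½ ln(0.875) = 0.066766.
1 − 2Q = 0.95, giving −¼ ln(0.95) = 0.012823.
d = 0.066766 + 0.012823 = 0.079589.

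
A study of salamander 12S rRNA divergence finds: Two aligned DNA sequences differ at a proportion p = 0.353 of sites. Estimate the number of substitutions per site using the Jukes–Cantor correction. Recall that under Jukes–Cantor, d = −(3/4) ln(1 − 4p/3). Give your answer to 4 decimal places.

d = −(3/4) ln(1 − 4p/3) = −0.75 ln(1 − 0.470667) = −0.75 ln(0.529333)
  = −0.75 × (-0.636138) = 0.477104 substitutions/site.

0.4771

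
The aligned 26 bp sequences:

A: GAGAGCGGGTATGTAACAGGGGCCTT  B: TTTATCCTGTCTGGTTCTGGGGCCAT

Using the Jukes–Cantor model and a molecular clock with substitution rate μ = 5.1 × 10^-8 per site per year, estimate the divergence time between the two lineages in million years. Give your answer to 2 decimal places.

The sequences differ at 12 of 26 sites, so p = 12/26 ≈ 0.461538.
d = −(3/4) ln(1 − 4p/3) = −0.75 ln(1 − 0.615384) = −0.75 ln(0.384616)
  = −0.75 × (-0.955510) = 0.716633 substitutions/site.
Under a molecular clock d = 2μt, so t = d/(2μ) = 0.716633 / (2 × 5.1 × 10^-8) = 7.03 million years.

7.03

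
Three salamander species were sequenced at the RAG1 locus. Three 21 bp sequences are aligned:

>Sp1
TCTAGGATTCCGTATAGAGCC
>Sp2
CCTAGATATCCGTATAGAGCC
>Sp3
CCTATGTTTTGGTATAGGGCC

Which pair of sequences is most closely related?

Sp1–Sp2: 4/21 differ, p = 0.190, d = 0.220.
Sp1–Sp3: 6/21 differ, p = 0.286, d = 0.360.
Sp2–Sp3: 6/21 differ, p = 0.286, d = 0.360.
The smallest distance is between Sp1 and Sp2.

Sp1 and Sp2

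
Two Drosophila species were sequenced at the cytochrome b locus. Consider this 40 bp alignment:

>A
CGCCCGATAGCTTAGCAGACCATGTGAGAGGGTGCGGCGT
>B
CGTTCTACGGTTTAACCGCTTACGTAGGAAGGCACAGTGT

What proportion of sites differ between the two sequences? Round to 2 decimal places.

0.48

The sequences differ at 19 of 40 positions.
p = 19/40 = 0.475 ≈ 0.48 (to 2 d.p.).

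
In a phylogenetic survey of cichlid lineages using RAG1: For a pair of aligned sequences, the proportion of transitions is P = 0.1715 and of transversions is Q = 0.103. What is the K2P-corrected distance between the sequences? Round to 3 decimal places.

Under the Kimura two-parameter model, d = −½ ln(1 − 2P − Q) − ¼ ln(1 − 2Q).
1 − 2P − Q = 0.554, giving −½ ln(0.554) = 0.295295.
1 − 2Q = 0.794, giving −¼ ln(0.794) = 0.057668.
d = 0.295295 + 0.057668 = 0.352963.

0.353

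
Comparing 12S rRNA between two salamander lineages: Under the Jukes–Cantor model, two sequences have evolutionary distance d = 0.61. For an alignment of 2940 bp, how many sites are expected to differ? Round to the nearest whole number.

1227

Invert JC69: p = (3/4)(1 − e^(−4d/3)) = 0.75 × (1 − e^(-0.813333)) = 0.75 × (1 − 0.443378) = 0.417467.
Expected differing sites = pL ≈ 0.417467 × 2940 = 1227.35298 ≈ 1227.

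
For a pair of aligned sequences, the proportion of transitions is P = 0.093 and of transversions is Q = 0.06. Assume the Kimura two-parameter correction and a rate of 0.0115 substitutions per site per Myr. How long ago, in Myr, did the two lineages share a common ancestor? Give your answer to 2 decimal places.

7.53

Under the Kimura two-parameter model, d = −½ ln(1 − 2P − Q) − ¼ ln(1 − 2Q).
1 − 2P − Q = 0.754, giving −½ ln(0.754) = 0.141181.
1 − 2Q = 0.88, giving −¼ ln(0.88) = 0.031958.
d = 0.141181 + 0.031958 = 0.173139.
Under a molecular clock d = 2μt, so t = d/(2μ) = 0.173139 / (2 × 0.0115) = 7.53 Myr.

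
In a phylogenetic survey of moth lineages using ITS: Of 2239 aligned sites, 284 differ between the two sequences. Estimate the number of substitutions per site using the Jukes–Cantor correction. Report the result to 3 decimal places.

p = 284/2239 ≈ 0.126842.
d = −(3/4) ln(1 − 4p/3) = −0.75 ln(1 − 0.169123) = −0.75 ln(0.830877)
  = −0.75 × (-0.185274) = 0.138956 substitutions/site.

0.139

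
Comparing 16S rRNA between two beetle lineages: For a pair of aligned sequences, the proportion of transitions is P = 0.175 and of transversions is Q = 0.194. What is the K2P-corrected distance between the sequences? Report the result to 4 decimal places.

Under the Kimura two-parameter model, d = −½ ln(1 − 2P − Q) − ¼ ln(1 − 2Q).
1 − 2P − Q = 0.456, giving −½ ln(0.456) = 0.392631.
1 − 2Q = 0.612, giving −¼ ln(0.612) = 0.122756.
d = 0.392631 + 0.122756 = 0.515387.

0.5154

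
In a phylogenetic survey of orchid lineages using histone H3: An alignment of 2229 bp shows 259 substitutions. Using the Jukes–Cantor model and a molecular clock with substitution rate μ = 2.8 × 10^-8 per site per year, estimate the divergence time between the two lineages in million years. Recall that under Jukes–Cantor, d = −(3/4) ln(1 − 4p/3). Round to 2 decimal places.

2.25

p = 259/2229 ≈ 0.116196.
d = −(3/4) ln(1 − 4p/3) = −0.75 ln(1 − 0.154928) = −0.75 ln(0.845072)
  = −0.75 × (-0.168333) = 0.126250 substitutions/site.
Under a molecular clock d = 2μt, so t = d/(2μ) = 0.126250 / (2 × 2.8 × 10^-8) = 2.25 million years.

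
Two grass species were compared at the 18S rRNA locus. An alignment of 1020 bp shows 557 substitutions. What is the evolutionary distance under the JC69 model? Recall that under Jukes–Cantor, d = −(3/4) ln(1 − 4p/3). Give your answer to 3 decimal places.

p = 557/1020 ≈ 0.546078.
d = −(3/4) ln(1 − 4p/3) = −0.75 ln(1 − 0.728104) = −0.75 ln(0.271896)
  = −0.75 × (-1.302336) = 0.976752 substitutions/site.

0.977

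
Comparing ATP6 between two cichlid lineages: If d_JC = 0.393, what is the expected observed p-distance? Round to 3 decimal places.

0.306

p = (3/4)(1 − e^(−4d/3)) = 0.75 × (1 − e^(-0.524)) = 0.75 × (1 − 0.592147) = 0.305890.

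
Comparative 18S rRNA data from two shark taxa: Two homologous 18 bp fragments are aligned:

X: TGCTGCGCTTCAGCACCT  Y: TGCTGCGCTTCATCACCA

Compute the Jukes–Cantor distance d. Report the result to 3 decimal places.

The sequences differ at 2 of 18 sites (13, 18), so p = 2/18 ≈ 0.111111.
d = −(3/4) ln(1 − 4p/3) = −0.75 ln(1 − 0.148148) = −0.75 ln(0.851852)
  = −0.75 × (-0.160342) = 0.120257 substitutions/site.

0.120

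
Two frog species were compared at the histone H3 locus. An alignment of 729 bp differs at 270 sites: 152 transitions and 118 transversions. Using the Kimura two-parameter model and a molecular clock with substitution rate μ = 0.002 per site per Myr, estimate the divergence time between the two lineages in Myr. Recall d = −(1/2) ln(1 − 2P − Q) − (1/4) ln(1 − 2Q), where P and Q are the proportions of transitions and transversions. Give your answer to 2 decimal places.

P = 152/729 ≈ 0.208505 and Q = 118/729 ≈ 0.161866.
Under the Kimura two-parameter model, d = −½ ln(1 − 2P − Q) − ¼ ln(1 − 2Q).
1 − 2P − Q = 0.421124, giving −½ ln(0.421124) = 0.432414.
1 − 2Q = 0.676268, giving −¼ ln(0.676268) = 0.097791.
d = 0.432414 + 0.097791 = 0.530205.
Under a molecular clock d = 2μt, so t = d/(2μ) = 0.530205 / (2 × 0.002) = 132.55 Myr.

132.55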